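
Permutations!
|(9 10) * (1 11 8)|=6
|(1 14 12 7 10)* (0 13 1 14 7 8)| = 8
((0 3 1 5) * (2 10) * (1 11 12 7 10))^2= (0 11 7 2 5 3 12 10 1)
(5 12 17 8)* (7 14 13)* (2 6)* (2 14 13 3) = [0, 1, 6, 2, 4, 12, 14, 13, 5, 9, 10, 11, 17, 7, 3, 15, 16, 8] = (2 6 14 3)(5 12 17 8)(7 13)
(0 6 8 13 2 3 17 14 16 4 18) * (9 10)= [6, 1, 3, 17, 18, 5, 8, 7, 13, 10, 9, 11, 12, 2, 16, 15, 4, 14, 0]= (0 6 8 13 2 3 17 14 16 4 18)(9 10)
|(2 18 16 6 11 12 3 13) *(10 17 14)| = 24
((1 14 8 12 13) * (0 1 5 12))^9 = (0 1 14 8)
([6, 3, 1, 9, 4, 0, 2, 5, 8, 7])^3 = [1, 7, 9, 5, 4, 2, 3, 6, 8, 0]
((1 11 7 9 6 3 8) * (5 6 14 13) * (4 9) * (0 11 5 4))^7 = (0 11 7)(1 6 8 5 3)(4 13 14 9)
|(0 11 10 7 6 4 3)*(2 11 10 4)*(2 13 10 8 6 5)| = |(0 8 6 13 10 7 5 2 11 4 3)| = 11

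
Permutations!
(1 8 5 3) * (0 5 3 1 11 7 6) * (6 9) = (0 5 1 8 3 11 7 9 6) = [5, 8, 2, 11, 4, 1, 0, 9, 3, 6, 10, 7]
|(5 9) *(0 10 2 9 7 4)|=|(0 10 2 9 5 7 4)|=7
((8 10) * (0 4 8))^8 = (10) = ((0 4 8 10))^8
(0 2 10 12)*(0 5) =(0 2 10 12 5) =[2, 1, 10, 3, 4, 0, 6, 7, 8, 9, 12, 11, 5]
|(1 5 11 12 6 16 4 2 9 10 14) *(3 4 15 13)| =|(1 5 11 12 6 16 15 13 3 4 2 9 10 14)| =14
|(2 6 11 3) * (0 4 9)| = |(0 4 9)(2 6 11 3)| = 12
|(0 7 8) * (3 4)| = 6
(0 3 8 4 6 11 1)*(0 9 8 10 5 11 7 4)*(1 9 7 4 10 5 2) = (0 3 5 11 9 8)(1 7 10 2)(4 6) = [3, 7, 1, 5, 6, 11, 4, 10, 0, 8, 2, 9]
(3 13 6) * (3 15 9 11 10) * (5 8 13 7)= (3 7 5 8 13 6 15 9 11 10)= [0, 1, 2, 7, 4, 8, 15, 5, 13, 11, 3, 10, 12, 6, 14, 9]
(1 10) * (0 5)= (0 5)(1 10)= [5, 10, 2, 3, 4, 0, 6, 7, 8, 9, 1]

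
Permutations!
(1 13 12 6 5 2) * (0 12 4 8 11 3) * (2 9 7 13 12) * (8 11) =(0 2 1 12 6 5 9 7 13 4 11 3) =[2, 12, 1, 0, 11, 9, 5, 13, 8, 7, 10, 3, 6, 4]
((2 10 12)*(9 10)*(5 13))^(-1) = ((2 9 10 12)(5 13))^(-1) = (2 12 10 9)(5 13)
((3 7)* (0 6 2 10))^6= ((0 6 2 10)(3 7))^6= (0 2)(6 10)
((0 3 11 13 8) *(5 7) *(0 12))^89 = ((0 3 11 13 8 12)(5 7))^89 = (0 12 8 13 11 3)(5 7)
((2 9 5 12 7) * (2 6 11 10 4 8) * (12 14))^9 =(2 4 11 7 14 9 8 10 6 12 5)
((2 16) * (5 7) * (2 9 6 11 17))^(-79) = (2 17 11 6 9 16)(5 7)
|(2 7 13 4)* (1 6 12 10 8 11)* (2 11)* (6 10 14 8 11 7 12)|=|(1 10 11)(2 12 14 8)(4 7 13)|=12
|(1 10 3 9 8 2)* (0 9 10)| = 10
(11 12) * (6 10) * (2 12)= (2 12 11)(6 10)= [0, 1, 12, 3, 4, 5, 10, 7, 8, 9, 6, 2, 11]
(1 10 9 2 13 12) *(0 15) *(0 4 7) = (0 15 4 7)(1 10 9 2 13 12) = [15, 10, 13, 3, 7, 5, 6, 0, 8, 2, 9, 11, 1, 12, 14, 4]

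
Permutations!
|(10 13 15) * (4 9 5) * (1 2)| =6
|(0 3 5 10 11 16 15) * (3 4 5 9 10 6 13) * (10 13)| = |(0 4 5 6 10 11 16 15)(3 9 13)| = 24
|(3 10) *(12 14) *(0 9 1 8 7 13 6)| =14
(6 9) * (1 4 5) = (1 4 5)(6 9) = [0, 4, 2, 3, 5, 1, 9, 7, 8, 6]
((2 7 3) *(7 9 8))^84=(2 3 7 8 9)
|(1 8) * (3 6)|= |(1 8)(3 6)|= 2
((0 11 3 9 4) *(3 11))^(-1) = (11)(0 4 9 3)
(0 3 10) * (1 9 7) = [3, 9, 2, 10, 4, 5, 6, 1, 8, 7, 0] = (0 3 10)(1 9 7)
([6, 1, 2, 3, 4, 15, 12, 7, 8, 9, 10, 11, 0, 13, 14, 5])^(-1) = [12, 1, 2, 3, 4, 15, 0, 7, 8, 9, 10, 11, 6, 13, 14, 5]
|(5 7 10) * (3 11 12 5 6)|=7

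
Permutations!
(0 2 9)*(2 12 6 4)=[12, 1, 9, 3, 2, 5, 4, 7, 8, 0, 10, 11, 6]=(0 12 6 4 2 9)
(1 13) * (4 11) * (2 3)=[0, 13, 3, 2, 11, 5, 6, 7, 8, 9, 10, 4, 12, 1]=(1 13)(2 3)(4 11)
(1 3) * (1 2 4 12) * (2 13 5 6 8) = (1 3 13 5 6 8 2 4 12) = [0, 3, 4, 13, 12, 6, 8, 7, 2, 9, 10, 11, 1, 5]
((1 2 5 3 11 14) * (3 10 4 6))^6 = (1 3 10)(2 11 4)(5 14 6)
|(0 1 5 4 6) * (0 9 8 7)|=8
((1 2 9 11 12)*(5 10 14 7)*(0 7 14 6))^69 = ((14)(0 7 5 10 6)(1 2 9 11 12))^69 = (14)(0 6 10 5 7)(1 12 11 9 2)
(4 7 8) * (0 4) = [4, 1, 2, 3, 7, 5, 6, 8, 0] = (0 4 7 8)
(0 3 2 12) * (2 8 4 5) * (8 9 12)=(0 3 9 12)(2 8 4 5)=[3, 1, 8, 9, 5, 2, 6, 7, 4, 12, 10, 11, 0]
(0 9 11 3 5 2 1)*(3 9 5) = (0 5 2 1)(9 11) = [5, 0, 1, 3, 4, 2, 6, 7, 8, 11, 10, 9]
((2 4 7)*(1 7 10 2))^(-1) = (1 7)(2 10 4)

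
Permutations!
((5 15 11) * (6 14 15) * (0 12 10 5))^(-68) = (0 6)(5 11)(10 15)(12 14) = ((0 12 10 5 6 14 15 11))^(-68)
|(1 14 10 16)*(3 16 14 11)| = 4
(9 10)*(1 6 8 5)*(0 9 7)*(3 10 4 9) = [3, 6, 2, 10, 9, 1, 8, 0, 5, 4, 7] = (0 3 10 7)(1 6 8 5)(4 9)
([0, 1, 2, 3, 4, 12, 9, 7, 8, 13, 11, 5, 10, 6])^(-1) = (5 11 10 12)(6 13 9)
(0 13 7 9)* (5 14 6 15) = (0 13 7 9)(5 14 6 15) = [13, 1, 2, 3, 4, 14, 15, 9, 8, 0, 10, 11, 12, 7, 6, 5]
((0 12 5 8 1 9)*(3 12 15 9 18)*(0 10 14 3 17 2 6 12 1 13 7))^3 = (0 10 1 2 5 7 9 3 17 12 13 15 14 18 6 8)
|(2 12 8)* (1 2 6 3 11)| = |(1 2 12 8 6 3 11)| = 7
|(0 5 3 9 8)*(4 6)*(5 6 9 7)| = |(0 6 4 9 8)(3 7 5)| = 15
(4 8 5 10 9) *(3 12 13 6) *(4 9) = (3 12 13 6)(4 8 5 10) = [0, 1, 2, 12, 8, 10, 3, 7, 5, 9, 4, 11, 13, 6]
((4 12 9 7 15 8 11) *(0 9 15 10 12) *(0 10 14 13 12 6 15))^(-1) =((0 9 7 14 13 12)(4 10 6 15 8 11))^(-1) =(0 12 13 14 7 9)(4 11 8 15 6 10)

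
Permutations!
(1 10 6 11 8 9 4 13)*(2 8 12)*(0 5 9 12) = (0 5 9 4 13 1 10 6 11)(2 8 12) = [5, 10, 8, 3, 13, 9, 11, 7, 12, 4, 6, 0, 2, 1]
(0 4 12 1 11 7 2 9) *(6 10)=[4, 11, 9, 3, 12, 5, 10, 2, 8, 0, 6, 7, 1]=(0 4 12 1 11 7 2 9)(6 10)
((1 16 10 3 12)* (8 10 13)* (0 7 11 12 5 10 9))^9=(16)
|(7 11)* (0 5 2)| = 6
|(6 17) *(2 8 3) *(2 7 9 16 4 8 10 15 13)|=12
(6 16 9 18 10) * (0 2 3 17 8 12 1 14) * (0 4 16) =[2, 14, 3, 17, 16, 5, 0, 7, 12, 18, 6, 11, 1, 13, 4, 15, 9, 8, 10] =(0 2 3 17 8 12 1 14 4 16 9 18 10 6)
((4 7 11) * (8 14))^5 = ((4 7 11)(8 14))^5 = (4 11 7)(8 14)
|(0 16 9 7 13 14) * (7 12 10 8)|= |(0 16 9 12 10 8 7 13 14)|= 9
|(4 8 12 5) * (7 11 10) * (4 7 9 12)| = |(4 8)(5 7 11 10 9 12)| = 6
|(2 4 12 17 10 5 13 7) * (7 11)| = |(2 4 12 17 10 5 13 11 7)| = 9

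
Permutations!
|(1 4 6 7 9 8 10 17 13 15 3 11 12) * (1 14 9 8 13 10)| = |(1 4 6 7 8)(3 11 12 14 9 13 15)(10 17)| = 70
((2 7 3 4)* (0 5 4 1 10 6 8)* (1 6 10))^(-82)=(10)(0 6 7 4)(2 5 8 3)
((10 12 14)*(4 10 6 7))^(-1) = (4 7 6 14 12 10)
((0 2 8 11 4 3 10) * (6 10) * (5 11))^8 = ((0 2 8 5 11 4 3 6 10))^8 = (0 10 6 3 4 11 5 8 2)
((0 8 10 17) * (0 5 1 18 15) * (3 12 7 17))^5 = ((0 8 10 3 12 7 17 5 1 18 15))^5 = (0 7 15 12 18 3 1 10 5 8 17)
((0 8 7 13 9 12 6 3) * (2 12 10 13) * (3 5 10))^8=(0 13 6 7 3 10 12 8 9 5 2)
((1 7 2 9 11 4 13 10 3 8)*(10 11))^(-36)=(13)(1 8 3 10 9 2 7)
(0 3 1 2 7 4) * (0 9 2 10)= [3, 10, 7, 1, 9, 5, 6, 4, 8, 2, 0]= (0 3 1 10)(2 7 4 9)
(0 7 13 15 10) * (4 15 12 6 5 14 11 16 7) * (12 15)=(0 4 12 6 5 14 11 16 7 13 15 10)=[4, 1, 2, 3, 12, 14, 5, 13, 8, 9, 0, 16, 6, 15, 11, 10, 7]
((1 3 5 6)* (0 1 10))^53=((0 1 3 5 6 10))^53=(0 10 6 5 3 1)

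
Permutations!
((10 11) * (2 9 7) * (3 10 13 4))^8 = (2 7 9)(3 13 10 4 11)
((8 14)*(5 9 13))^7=(5 9 13)(8 14)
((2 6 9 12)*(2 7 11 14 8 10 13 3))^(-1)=((2 6 9 12 7 11 14 8 10 13 3))^(-1)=(2 3 13 10 8 14 11 7 12 9 6)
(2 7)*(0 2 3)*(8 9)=(0 2 7 3)(8 9)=[2, 1, 7, 0, 4, 5, 6, 3, 9, 8]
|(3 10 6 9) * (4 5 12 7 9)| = 8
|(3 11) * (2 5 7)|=6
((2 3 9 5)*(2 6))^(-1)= (2 6 5 9 3)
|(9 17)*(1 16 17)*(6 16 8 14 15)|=8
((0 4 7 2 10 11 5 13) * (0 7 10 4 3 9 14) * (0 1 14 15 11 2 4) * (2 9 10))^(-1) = (0 2 4 7 13 5 11 15 9 10 3)(1 14)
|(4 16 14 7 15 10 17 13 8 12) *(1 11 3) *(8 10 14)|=|(1 11 3)(4 16 8 12)(7 15 14)(10 17 13)|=12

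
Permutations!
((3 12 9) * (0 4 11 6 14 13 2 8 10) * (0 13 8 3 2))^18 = ((0 4 11 6 14 8 10 13)(2 3 12 9))^18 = (0 11 14 10)(2 12)(3 9)(4 6 8 13)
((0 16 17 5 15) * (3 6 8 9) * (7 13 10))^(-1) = (0 15 5 17 16)(3 9 8 6)(7 10 13)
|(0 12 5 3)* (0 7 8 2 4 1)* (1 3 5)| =15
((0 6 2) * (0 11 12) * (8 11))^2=((0 6 2 8 11 12))^2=(0 2 11)(6 8 12)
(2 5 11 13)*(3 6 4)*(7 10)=(2 5 11 13)(3 6 4)(7 10)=[0, 1, 5, 6, 3, 11, 4, 10, 8, 9, 7, 13, 12, 2]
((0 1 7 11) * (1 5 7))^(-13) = ((0 5 7 11))^(-13) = (0 11 7 5)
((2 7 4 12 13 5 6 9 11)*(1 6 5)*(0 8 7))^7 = (0 6 4 2 1 7 11 13 8 9 12)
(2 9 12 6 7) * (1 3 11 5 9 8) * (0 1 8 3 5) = [1, 5, 3, 11, 4, 9, 7, 2, 8, 12, 10, 0, 6] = (0 1 5 9 12 6 7 2 3 11)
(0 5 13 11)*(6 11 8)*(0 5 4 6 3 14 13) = [4, 1, 2, 14, 6, 0, 11, 7, 3, 9, 10, 5, 12, 8, 13] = (0 4 6 11 5)(3 14 13 8)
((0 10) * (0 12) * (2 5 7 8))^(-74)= ((0 10 12)(2 5 7 8))^(-74)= (0 10 12)(2 7)(5 8)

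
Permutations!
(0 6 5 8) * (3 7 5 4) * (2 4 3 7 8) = (0 6 3 8)(2 4 7 5) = [6, 1, 4, 8, 7, 2, 3, 5, 0]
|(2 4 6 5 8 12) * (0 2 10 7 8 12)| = 9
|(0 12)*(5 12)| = |(0 5 12)| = 3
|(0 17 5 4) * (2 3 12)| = |(0 17 5 4)(2 3 12)| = 12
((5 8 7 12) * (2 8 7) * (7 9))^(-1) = (2 8)(5 12 7 9)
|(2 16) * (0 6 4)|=|(0 6 4)(2 16)|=6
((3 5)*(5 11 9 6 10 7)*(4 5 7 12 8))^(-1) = (3 5 4 8 12 10 6 9 11)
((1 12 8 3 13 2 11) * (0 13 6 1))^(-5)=((0 13 2 11)(1 12 8 3 6))^(-5)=(0 11 2 13)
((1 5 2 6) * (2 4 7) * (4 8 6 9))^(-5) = ((1 5 8 6)(2 9 4 7))^(-5) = (1 6 8 5)(2 7 4 9)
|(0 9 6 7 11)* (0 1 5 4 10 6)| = |(0 9)(1 5 4 10 6 7 11)| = 14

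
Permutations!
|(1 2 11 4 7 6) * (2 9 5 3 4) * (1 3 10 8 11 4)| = 11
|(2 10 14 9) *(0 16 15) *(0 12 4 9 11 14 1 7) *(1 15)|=|(0 16 1 7)(2 10 15 12 4 9)(11 14)|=12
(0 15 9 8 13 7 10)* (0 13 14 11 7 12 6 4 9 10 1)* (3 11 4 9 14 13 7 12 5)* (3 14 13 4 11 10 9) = (0 15 9 8 4 13 5 14 11 12 6 3 10 7 1) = [15, 0, 2, 10, 13, 14, 3, 1, 4, 8, 7, 12, 6, 5, 11, 9]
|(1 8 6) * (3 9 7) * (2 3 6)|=7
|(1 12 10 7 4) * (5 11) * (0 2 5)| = |(0 2 5 11)(1 12 10 7 4)| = 20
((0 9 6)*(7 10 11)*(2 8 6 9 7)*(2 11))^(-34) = ((11)(0 7 10 2 8 6))^(-34) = (11)(0 10 8)(2 6 7)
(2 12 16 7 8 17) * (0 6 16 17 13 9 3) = (0 6 16 7 8 13 9 3)(2 12 17) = [6, 1, 12, 0, 4, 5, 16, 8, 13, 3, 10, 11, 17, 9, 14, 15, 7, 2]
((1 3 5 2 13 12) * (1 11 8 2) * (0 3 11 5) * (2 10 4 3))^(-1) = (0 3 4 10 8 11 1 5 12 13 2)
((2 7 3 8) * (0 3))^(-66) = (0 7 2 8 3)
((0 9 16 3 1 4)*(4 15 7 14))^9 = ((0 9 16 3 1 15 7 14 4))^9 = (16)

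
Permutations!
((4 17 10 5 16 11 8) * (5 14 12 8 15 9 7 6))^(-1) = (4 8 12 14 10 17)(5 6 7 9 15 11 16)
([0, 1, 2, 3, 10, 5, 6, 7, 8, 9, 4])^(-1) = (4 10)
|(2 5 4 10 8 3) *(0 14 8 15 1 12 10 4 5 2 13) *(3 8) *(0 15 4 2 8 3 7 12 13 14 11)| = 24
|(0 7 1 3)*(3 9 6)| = 6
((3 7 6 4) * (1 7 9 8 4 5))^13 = (1 7 6 5)(3 9 8 4)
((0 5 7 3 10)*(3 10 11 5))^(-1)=((0 3 11 5 7 10))^(-1)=(0 10 7 5 11 3)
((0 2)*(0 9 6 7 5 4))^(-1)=(0 4 5 7 6 9 2)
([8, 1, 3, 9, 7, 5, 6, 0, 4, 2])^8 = (2 9 3)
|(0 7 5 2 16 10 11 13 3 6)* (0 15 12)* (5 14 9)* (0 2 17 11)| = 15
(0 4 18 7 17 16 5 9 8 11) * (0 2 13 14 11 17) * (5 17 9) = [4, 1, 13, 3, 18, 5, 6, 0, 9, 8, 10, 2, 12, 14, 11, 15, 17, 16, 7] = (0 4 18 7)(2 13 14 11)(8 9)(16 17)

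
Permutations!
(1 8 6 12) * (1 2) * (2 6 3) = (1 8 3 2)(6 12) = [0, 8, 1, 2, 4, 5, 12, 7, 3, 9, 10, 11, 6]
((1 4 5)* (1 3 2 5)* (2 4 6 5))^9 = (1 4 3 5 6)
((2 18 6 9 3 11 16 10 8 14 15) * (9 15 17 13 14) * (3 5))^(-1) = (2 15 6 18)(3 5 9 8 10 16 11)(13 17 14)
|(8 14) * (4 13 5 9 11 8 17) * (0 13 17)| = |(0 13 5 9 11 8 14)(4 17)| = 14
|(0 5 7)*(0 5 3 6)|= 6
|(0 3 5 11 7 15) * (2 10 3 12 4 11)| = 12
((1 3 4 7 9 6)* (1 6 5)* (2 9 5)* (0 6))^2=((0 6)(1 3 4 7 5)(2 9))^2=(9)(1 4 5 3 7)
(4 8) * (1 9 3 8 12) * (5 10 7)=[0, 9, 2, 8, 12, 10, 6, 5, 4, 3, 7, 11, 1]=(1 9 3 8 4 12)(5 10 7)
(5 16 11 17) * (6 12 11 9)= (5 16 9 6 12 11 17)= [0, 1, 2, 3, 4, 16, 12, 7, 8, 6, 10, 17, 11, 13, 14, 15, 9, 5]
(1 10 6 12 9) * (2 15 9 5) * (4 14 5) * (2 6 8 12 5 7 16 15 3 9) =[0, 10, 3, 9, 14, 6, 5, 16, 12, 1, 8, 11, 4, 13, 7, 2, 15] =(1 10 8 12 4 14 7 16 15 2 3 9)(5 6)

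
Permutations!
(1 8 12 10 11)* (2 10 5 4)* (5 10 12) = (1 8 5 4 2 12 10 11) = [0, 8, 12, 3, 2, 4, 6, 7, 5, 9, 11, 1, 10]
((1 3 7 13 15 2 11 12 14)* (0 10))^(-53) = ((0 10)(1 3 7 13 15 2 11 12 14))^(-53) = (0 10)(1 3 7 13 15 2 11 12 14)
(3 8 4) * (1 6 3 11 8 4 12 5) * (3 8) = (1 6 8 12 5)(3 4 11) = [0, 6, 2, 4, 11, 1, 8, 7, 12, 9, 10, 3, 5]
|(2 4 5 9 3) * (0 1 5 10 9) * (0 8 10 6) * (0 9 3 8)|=|(0 1 5)(2 4 6 9 8 10 3)|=21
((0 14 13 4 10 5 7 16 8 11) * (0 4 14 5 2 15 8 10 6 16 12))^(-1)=(0 12 7 5)(2 10 16 6 4 11 8 15)(13 14)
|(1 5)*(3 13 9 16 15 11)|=|(1 5)(3 13 9 16 15 11)|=6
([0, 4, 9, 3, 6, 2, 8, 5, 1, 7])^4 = [0, 1, 2, 3, 4, 5, 6, 7, 8, 9]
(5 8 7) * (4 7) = (4 7 5 8) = [0, 1, 2, 3, 7, 8, 6, 5, 4]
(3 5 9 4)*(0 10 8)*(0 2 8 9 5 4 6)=(0 10 9 6)(2 8)(3 4)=[10, 1, 8, 4, 3, 5, 0, 7, 2, 6, 9]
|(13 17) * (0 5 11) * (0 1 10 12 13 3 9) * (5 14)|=11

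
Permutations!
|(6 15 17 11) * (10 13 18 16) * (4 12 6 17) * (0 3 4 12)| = |(0 3 4)(6 15 12)(10 13 18 16)(11 17)| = 12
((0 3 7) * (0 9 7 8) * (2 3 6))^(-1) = (0 8 3 2 6)(7 9)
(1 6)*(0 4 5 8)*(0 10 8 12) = (0 4 5 12)(1 6)(8 10) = [4, 6, 2, 3, 5, 12, 1, 7, 10, 9, 8, 11, 0]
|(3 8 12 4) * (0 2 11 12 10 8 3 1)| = |(0 2 11 12 4 1)(8 10)| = 6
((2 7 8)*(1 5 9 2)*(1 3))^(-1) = (1 3 8 7 2 9 5)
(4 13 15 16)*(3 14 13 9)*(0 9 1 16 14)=(0 9 3)(1 16 4)(13 15 14)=[9, 16, 2, 0, 1, 5, 6, 7, 8, 3, 10, 11, 12, 15, 13, 14, 4]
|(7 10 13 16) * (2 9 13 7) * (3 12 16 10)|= |(2 9 13 10 7 3 12 16)|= 8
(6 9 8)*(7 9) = [0, 1, 2, 3, 4, 5, 7, 9, 6, 8] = (6 7 9 8)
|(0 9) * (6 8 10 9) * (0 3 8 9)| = |(0 6 9 3 8 10)| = 6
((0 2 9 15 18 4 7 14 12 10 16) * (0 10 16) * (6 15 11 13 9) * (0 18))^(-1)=(0 15 6 2)(4 18 10 16 12 14 7)(9 13 11)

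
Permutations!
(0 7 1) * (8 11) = [7, 0, 2, 3, 4, 5, 6, 1, 11, 9, 10, 8] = (0 7 1)(8 11)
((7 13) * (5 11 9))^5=(5 9 11)(7 13)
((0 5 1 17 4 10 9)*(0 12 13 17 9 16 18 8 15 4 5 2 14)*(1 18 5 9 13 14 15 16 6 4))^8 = (18)(0 14 12 9 17 13 1 15 2)(4 6 10)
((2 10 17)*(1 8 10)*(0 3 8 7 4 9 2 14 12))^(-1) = ((0 3 8 10 17 14 12)(1 7 4 9 2))^(-1) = (0 12 14 17 10 8 3)(1 2 9 4 7)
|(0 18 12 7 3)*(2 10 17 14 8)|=|(0 18 12 7 3)(2 10 17 14 8)|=5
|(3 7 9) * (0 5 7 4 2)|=|(0 5 7 9 3 4 2)|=7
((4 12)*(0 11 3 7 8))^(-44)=(12)(0 11 3 7 8)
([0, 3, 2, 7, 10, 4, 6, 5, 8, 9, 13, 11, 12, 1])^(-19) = (1 7 4 13 3 5 10)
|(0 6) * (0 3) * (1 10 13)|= |(0 6 3)(1 10 13)|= 3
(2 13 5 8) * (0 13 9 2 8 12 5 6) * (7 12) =(0 13 6)(2 9)(5 7 12) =[13, 1, 9, 3, 4, 7, 0, 12, 8, 2, 10, 11, 5, 6]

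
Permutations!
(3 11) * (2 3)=(2 3 11)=[0, 1, 3, 11, 4, 5, 6, 7, 8, 9, 10, 2]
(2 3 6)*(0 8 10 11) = (0 8 10 11)(2 3 6) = [8, 1, 3, 6, 4, 5, 2, 7, 10, 9, 11, 0]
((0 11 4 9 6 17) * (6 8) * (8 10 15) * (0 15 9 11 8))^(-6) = ((0 8 6 17 15)(4 11)(9 10))^(-6) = (0 15 17 6 8)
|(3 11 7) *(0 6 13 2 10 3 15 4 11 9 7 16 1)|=|(0 6 13 2 10 3 9 7 15 4 11 16 1)|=13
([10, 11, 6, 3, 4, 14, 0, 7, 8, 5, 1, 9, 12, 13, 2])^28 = (0 10 1 11 9 5 14 2 6)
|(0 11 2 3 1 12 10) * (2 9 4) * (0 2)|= |(0 11 9 4)(1 12 10 2 3)|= 20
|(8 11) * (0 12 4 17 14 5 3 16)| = |(0 12 4 17 14 5 3 16)(8 11)| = 8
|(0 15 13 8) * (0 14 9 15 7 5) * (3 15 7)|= |(0 3 15 13 8 14 9 7 5)|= 9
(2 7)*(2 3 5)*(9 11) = (2 7 3 5)(9 11) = [0, 1, 7, 5, 4, 2, 6, 3, 8, 11, 10, 9]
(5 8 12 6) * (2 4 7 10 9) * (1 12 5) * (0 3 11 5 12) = (0 3 11 5 8 12 6 1)(2 4 7 10 9) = [3, 0, 4, 11, 7, 8, 1, 10, 12, 2, 9, 5, 6]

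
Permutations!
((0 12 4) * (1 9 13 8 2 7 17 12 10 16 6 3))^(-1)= (0 4 12 17 7 2 8 13 9 1 3 6 16 10)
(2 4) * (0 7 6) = (0 7 6)(2 4) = [7, 1, 4, 3, 2, 5, 0, 6]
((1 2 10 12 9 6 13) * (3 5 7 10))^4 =(1 7 6 3 12)(2 10 13 5 9)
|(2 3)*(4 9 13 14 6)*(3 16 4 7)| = |(2 16 4 9 13 14 6 7 3)| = 9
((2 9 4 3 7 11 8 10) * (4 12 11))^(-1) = (2 10 8 11 12 9)(3 4 7)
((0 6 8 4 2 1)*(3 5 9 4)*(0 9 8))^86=((0 6)(1 9 4 2)(3 5 8))^86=(1 4)(2 9)(3 8 5)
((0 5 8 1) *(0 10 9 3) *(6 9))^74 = (0 8 10 9)(1 6 3 5)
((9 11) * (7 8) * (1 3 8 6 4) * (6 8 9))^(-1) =(1 4 6 11 9 3)(7 8)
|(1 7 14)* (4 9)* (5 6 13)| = 6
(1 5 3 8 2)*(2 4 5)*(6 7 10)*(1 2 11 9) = (1 11 9)(3 8 4 5)(6 7 10) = [0, 11, 2, 8, 5, 3, 7, 10, 4, 1, 6, 9]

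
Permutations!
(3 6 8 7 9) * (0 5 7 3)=[5, 1, 2, 6, 4, 7, 8, 9, 3, 0]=(0 5 7 9)(3 6 8)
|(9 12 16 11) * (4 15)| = 4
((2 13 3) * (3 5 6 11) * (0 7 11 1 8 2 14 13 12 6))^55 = ((0 7 11 3 14 13 5)(1 8 2 12 6))^55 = (0 5 13 14 3 11 7)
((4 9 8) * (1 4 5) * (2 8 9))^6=(9)(1 4 2 8 5)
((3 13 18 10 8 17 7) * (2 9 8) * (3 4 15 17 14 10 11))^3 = ((2 9 8 14 10)(3 13 18 11)(4 15 17 7))^3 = (2 14 9 10 8)(3 11 18 13)(4 7 17 15)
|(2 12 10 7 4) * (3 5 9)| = |(2 12 10 7 4)(3 5 9)| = 15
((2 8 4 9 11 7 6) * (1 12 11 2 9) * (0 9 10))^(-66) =((0 9 2 8 4 1 12 11 7 6 10))^(-66) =(12)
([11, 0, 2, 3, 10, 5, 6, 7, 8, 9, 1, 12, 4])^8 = [12, 11, 2, 3, 1, 5, 6, 7, 8, 9, 0, 4, 10]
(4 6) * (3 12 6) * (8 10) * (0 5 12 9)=[5, 1, 2, 9, 3, 12, 4, 7, 10, 0, 8, 11, 6]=(0 5 12 6 4 3 9)(8 10)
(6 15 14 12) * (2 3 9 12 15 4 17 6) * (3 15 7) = (2 15 14 7 3 9 12)(4 17 6) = [0, 1, 15, 9, 17, 5, 4, 3, 8, 12, 10, 11, 2, 13, 7, 14, 16, 6]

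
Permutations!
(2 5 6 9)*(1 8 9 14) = (1 8 9 2 5 6 14) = [0, 8, 5, 3, 4, 6, 14, 7, 9, 2, 10, 11, 12, 13, 1]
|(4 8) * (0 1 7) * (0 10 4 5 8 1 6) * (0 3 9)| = 4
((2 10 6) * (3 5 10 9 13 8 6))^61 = ((2 9 13 8 6)(3 5 10))^61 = (2 9 13 8 6)(3 5 10)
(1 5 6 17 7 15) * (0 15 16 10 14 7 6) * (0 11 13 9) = [15, 5, 2, 3, 4, 11, 17, 16, 8, 0, 14, 13, 12, 9, 7, 1, 10, 6] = (0 15 1 5 11 13 9)(6 17)(7 16 10 14)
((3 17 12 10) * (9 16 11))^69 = (3 17 12 10)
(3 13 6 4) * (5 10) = (3 13 6 4)(5 10) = [0, 1, 2, 13, 3, 10, 4, 7, 8, 9, 5, 11, 12, 6]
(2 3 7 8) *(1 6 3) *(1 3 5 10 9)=[0, 6, 3, 7, 4, 10, 5, 8, 2, 1, 9]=(1 6 5 10 9)(2 3 7 8)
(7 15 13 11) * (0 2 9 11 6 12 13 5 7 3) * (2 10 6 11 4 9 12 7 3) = (0 10 6 7 15 5 3)(2 12 13 11)(4 9) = [10, 1, 12, 0, 9, 3, 7, 15, 8, 4, 6, 2, 13, 11, 14, 5]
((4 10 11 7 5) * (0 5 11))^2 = (11)(0 4)(5 10)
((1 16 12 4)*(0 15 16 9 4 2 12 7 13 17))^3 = ((0 15 16 7 13 17)(1 9 4)(2 12))^3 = (0 7)(2 12)(13 15)(16 17)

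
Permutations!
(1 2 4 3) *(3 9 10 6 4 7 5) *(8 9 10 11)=(1 2 7 5 3)(4 10 6)(8 9 11)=[0, 2, 7, 1, 10, 3, 4, 5, 9, 11, 6, 8]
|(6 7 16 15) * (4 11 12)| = 12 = |(4 11 12)(6 7 16 15)|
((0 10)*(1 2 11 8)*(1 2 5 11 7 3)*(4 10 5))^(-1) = ((0 5 11 8 2 7 3 1 4 10))^(-1) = (0 10 4 1 3 7 2 8 11 5)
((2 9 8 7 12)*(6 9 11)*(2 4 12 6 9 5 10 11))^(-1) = ((4 12)(5 10 11 9 8 7 6))^(-1) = (4 12)(5 6 7 8 9 11 10)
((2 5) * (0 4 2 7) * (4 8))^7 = (0 8 4 2 5 7)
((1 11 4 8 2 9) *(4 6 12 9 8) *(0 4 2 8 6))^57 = ((0 4 2 6 12 9 1 11))^57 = (0 4 2 6 12 9 1 11)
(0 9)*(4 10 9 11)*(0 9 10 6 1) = (0 11 4 6 1) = [11, 0, 2, 3, 6, 5, 1, 7, 8, 9, 10, 4]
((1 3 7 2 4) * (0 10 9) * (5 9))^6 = (0 5)(1 3 7 2 4)(9 10)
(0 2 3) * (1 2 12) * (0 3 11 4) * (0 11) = [12, 2, 0, 3, 11, 5, 6, 7, 8, 9, 10, 4, 1] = (0 12 1 2)(4 11)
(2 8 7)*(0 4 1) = (0 4 1)(2 8 7) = [4, 0, 8, 3, 1, 5, 6, 2, 7]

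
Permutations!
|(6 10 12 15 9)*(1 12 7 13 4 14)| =10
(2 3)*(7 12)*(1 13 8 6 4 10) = (1 13 8 6 4 10)(2 3)(7 12) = [0, 13, 3, 2, 10, 5, 4, 12, 6, 9, 1, 11, 7, 8]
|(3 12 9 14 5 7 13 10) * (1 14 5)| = |(1 14)(3 12 9 5 7 13 10)| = 14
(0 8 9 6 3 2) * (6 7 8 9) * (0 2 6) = [9, 1, 2, 6, 4, 5, 3, 8, 0, 7] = (0 9 7 8)(3 6)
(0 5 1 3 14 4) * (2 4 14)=(14)(0 5 1 3 2 4)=[5, 3, 4, 2, 0, 1, 6, 7, 8, 9, 10, 11, 12, 13, 14]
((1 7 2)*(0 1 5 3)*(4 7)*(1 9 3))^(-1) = ((0 9 3)(1 4 7 2 5))^(-1) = (0 3 9)(1 5 2 7 4)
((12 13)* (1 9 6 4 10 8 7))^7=((1 9 6 4 10 8 7)(12 13))^7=(12 13)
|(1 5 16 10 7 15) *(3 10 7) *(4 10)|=|(1 5 16 7 15)(3 4 10)|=15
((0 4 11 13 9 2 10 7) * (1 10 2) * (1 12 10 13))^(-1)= (0 7 10 12 9 13 1 11 4)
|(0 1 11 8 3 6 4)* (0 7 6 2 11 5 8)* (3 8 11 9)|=12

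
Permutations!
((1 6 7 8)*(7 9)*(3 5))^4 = (1 8 7 9 6)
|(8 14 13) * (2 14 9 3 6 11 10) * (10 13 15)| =|(2 14 15 10)(3 6 11 13 8 9)| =12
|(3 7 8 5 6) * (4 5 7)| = |(3 4 5 6)(7 8)| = 4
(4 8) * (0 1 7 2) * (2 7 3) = (0 1 3 2)(4 8) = [1, 3, 0, 2, 8, 5, 6, 7, 4]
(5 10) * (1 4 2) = (1 4 2)(5 10) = [0, 4, 1, 3, 2, 10, 6, 7, 8, 9, 5]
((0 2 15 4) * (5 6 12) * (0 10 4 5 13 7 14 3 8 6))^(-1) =(0 5 15 2)(3 14 7 13 12 6 8)(4 10)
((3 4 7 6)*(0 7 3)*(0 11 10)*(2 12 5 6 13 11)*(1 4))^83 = (0 11 7 10 13)(1 3 4)(2 6 5 12)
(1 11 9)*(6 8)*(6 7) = (1 11 9)(6 8 7) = [0, 11, 2, 3, 4, 5, 8, 6, 7, 1, 10, 9]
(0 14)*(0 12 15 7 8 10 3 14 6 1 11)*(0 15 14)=[6, 11, 2, 0, 4, 5, 1, 8, 10, 9, 3, 15, 14, 13, 12, 7]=(0 6 1 11 15 7 8 10 3)(12 14)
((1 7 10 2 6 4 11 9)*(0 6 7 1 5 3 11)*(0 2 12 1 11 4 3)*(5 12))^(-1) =(0 5 10 7 2 4 3 6)(1 12 9 11)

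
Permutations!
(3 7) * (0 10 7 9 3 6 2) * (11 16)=[10, 1, 0, 9, 4, 5, 2, 6, 8, 3, 7, 16, 12, 13, 14, 15, 11]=(0 10 7 6 2)(3 9)(11 16)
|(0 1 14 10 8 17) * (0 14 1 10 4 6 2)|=|(0 10 8 17 14 4 6 2)|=8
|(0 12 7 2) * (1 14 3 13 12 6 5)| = 10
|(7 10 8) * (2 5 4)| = |(2 5 4)(7 10 8)| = 3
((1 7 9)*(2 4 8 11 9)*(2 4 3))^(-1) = (1 9 11 8 4 7)(2 3)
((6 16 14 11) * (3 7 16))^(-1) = (3 6 11 14 16 7)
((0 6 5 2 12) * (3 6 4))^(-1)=(0 12 2 5 6 3 4)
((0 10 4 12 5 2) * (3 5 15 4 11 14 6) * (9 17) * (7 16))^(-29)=((0 10 11 14 6 3 5 2)(4 12 15)(7 16)(9 17))^(-29)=(0 14 5 10 6 2 11 3)(4 12 15)(7 16)(9 17)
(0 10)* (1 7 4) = (0 10)(1 7 4) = [10, 7, 2, 3, 1, 5, 6, 4, 8, 9, 0]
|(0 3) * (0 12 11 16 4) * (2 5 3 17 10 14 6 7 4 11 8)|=|(0 17 10 14 6 7 4)(2 5 3 12 8)(11 16)|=70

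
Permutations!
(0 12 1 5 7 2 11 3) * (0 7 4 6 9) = (0 12 1 5 4 6 9)(2 11 3 7) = [12, 5, 11, 7, 6, 4, 9, 2, 8, 0, 10, 3, 1]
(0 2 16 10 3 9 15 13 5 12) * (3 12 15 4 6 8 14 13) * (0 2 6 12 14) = (0 6 8)(2 16 10 14 13 5 15 3 9 4 12) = [6, 1, 16, 9, 12, 15, 8, 7, 0, 4, 14, 11, 2, 5, 13, 3, 10]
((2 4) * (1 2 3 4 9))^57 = (9)(3 4)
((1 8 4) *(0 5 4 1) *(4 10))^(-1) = (0 4 10 5)(1 8)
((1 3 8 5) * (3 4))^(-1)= ((1 4 3 8 5))^(-1)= (1 5 8 3 4)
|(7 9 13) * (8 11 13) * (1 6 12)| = |(1 6 12)(7 9 8 11 13)| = 15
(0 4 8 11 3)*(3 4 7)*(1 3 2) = (0 7 2 1 3)(4 8 11) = [7, 3, 1, 0, 8, 5, 6, 2, 11, 9, 10, 4]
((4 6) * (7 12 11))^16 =(7 12 11)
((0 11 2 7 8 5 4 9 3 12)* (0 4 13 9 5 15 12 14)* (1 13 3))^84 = (0 4 7 14 12 2 3 15 11 5 8)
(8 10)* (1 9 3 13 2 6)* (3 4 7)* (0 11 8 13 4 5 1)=(0 11 8 10 13 2 6)(1 9 5)(3 4 7)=[11, 9, 6, 4, 7, 1, 0, 3, 10, 5, 13, 8, 12, 2]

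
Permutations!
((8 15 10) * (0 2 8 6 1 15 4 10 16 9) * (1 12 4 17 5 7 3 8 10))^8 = (0 16 1 12 10)(2 9 15 4 6)(3 5 8 7 17)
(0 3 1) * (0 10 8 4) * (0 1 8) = (0 3 8 4 1 10) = [3, 10, 2, 8, 1, 5, 6, 7, 4, 9, 0]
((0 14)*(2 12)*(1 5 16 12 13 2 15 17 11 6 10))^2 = (1 16 15 11 10 5 12 17 6)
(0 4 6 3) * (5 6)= [4, 1, 2, 0, 5, 6, 3]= (0 4 5 6 3)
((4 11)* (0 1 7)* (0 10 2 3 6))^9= (0 7 2 6 1 10 3)(4 11)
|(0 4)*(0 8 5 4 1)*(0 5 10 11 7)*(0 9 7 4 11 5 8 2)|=8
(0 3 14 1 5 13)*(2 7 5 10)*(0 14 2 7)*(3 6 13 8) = [6, 10, 0, 2, 4, 8, 13, 5, 3, 9, 7, 11, 12, 14, 1] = (0 6 13 14 1 10 7 5 8 3 2)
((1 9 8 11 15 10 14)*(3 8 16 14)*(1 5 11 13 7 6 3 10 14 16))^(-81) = (16)(1 9)(3 6 7 13 8)(5 14 15 11)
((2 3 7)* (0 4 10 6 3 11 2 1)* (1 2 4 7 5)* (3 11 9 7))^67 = (0 1 5 3)(2 9 7)(4 11 6 10)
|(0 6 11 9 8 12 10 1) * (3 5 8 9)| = 9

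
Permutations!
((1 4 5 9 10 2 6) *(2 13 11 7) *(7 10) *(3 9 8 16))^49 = (1 6 2 7 9 3 16 8 5 4)(10 13 11)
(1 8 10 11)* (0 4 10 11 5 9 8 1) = (0 4 10 5 9 8 11) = [4, 1, 2, 3, 10, 9, 6, 7, 11, 8, 5, 0]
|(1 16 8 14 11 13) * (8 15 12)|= |(1 16 15 12 8 14 11 13)|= 8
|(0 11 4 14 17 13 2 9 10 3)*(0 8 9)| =|(0 11 4 14 17 13 2)(3 8 9 10)| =28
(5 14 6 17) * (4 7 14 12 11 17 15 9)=(4 7 14 6 15 9)(5 12 11 17)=[0, 1, 2, 3, 7, 12, 15, 14, 8, 4, 10, 17, 11, 13, 6, 9, 16, 5]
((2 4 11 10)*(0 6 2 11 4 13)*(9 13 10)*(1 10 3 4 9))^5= ((0 6 2 3 4 9 13)(1 10 11))^5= (0 9 3 6 13 4 2)(1 11 10)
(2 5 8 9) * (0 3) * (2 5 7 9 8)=(0 3)(2 7 9 5)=[3, 1, 7, 0, 4, 2, 6, 9, 8, 5]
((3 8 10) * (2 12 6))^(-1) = (2 6 12)(3 10 8)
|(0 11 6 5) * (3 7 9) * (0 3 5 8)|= |(0 11 6 8)(3 7 9 5)|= 4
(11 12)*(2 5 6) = (2 5 6)(11 12) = [0, 1, 5, 3, 4, 6, 2, 7, 8, 9, 10, 12, 11]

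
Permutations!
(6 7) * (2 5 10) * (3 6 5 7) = (2 7 5 10)(3 6) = [0, 1, 7, 6, 4, 10, 3, 5, 8, 9, 2]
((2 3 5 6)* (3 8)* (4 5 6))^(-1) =(2 6 3 8)(4 5)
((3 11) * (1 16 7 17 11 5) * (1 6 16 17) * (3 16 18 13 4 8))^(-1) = (1 7 16 11 17)(3 8 4 13 18 6 5)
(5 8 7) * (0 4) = (0 4)(5 8 7) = [4, 1, 2, 3, 0, 8, 6, 5, 7]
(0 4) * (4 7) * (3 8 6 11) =(0 7 4)(3 8 6 11) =[7, 1, 2, 8, 0, 5, 11, 4, 6, 9, 10, 3]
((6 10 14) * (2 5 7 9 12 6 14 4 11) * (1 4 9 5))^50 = ((14)(1 4 11 2)(5 7)(6 10 9 12))^50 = (14)(1 11)(2 4)(6 9)(10 12)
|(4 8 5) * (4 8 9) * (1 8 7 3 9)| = 7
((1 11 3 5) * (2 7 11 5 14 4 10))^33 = (1 5)(2 4 3 7 10 14 11)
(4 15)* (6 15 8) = [0, 1, 2, 3, 8, 5, 15, 7, 6, 9, 10, 11, 12, 13, 14, 4] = (4 8 6 15)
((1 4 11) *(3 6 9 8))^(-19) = (1 11 4)(3 6 9 8)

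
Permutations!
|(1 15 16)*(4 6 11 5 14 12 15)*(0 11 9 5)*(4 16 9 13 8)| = |(0 11)(1 16)(4 6 13 8)(5 14 12 15 9)| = 20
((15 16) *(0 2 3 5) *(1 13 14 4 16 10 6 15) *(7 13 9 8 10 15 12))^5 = ((0 2 3 5)(1 9 8 10 6 12 7 13 14 4 16))^5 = (0 2 3 5)(1 12 16 6 4 10 14 8 13 9 7)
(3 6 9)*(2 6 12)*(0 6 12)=(0 6 9 3)(2 12)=[6, 1, 12, 0, 4, 5, 9, 7, 8, 3, 10, 11, 2]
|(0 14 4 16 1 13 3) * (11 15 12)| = 21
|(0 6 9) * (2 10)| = 6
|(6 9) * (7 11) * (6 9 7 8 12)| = 5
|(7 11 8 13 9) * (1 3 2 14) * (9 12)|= 12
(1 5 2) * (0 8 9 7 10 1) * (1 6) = (0 8 9 7 10 6 1 5 2) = [8, 5, 0, 3, 4, 2, 1, 10, 9, 7, 6]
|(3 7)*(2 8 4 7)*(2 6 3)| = 4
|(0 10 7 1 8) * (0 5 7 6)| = 12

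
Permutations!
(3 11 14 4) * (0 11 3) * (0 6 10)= [11, 1, 2, 3, 6, 5, 10, 7, 8, 9, 0, 14, 12, 13, 4]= (0 11 14 4 6 10)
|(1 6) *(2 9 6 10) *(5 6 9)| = 5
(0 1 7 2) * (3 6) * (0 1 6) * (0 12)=(0 6 3 12)(1 7 2)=[6, 7, 1, 12, 4, 5, 3, 2, 8, 9, 10, 11, 0]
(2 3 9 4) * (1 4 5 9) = [0, 4, 3, 1, 2, 9, 6, 7, 8, 5] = (1 4 2 3)(5 9)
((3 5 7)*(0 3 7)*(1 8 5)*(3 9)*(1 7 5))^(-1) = ((0 9 3 7 5)(1 8))^(-1) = (0 5 7 3 9)(1 8)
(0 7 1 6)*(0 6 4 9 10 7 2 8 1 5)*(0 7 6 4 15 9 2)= (1 15 9 10 6 4 2 8)(5 7)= [0, 15, 8, 3, 2, 7, 4, 5, 1, 10, 6, 11, 12, 13, 14, 9]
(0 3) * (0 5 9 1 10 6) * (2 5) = (0 3 2 5 9 1 10 6) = [3, 10, 5, 2, 4, 9, 0, 7, 8, 1, 6]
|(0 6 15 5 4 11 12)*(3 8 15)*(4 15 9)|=8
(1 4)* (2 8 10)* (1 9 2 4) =(2 8 10 4 9) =[0, 1, 8, 3, 9, 5, 6, 7, 10, 2, 4]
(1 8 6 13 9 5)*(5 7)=(1 8 6 13 9 7 5)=[0, 8, 2, 3, 4, 1, 13, 5, 6, 7, 10, 11, 12, 9]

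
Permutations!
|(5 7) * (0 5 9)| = |(0 5 7 9)| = 4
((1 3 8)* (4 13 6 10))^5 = (1 8 3)(4 13 6 10)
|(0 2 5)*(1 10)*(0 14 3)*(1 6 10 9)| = |(0 2 5 14 3)(1 9)(6 10)| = 10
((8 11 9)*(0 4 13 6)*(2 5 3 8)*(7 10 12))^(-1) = ((0 4 13 6)(2 5 3 8 11 9)(7 10 12))^(-1) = (0 6 13 4)(2 9 11 8 3 5)(7 12 10)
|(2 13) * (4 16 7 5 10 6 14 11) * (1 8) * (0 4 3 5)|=|(0 4 16 7)(1 8)(2 13)(3 5 10 6 14 11)|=12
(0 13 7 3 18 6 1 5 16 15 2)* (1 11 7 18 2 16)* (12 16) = (0 13 18 6 11 7 3 2)(1 5)(12 16 15) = [13, 5, 0, 2, 4, 1, 11, 3, 8, 9, 10, 7, 16, 18, 14, 12, 15, 17, 6]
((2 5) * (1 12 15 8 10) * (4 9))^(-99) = (1 12 15 8 10)(2 5)(4 9) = ((1 12 15 8 10)(2 5)(4 9))^(-99)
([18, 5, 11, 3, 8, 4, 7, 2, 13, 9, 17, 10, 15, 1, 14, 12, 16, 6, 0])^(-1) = [18, 13, 7, 3, 5, 1, 17, 6, 4, 9, 11, 2, 15, 8, 14, 12, 16, 10, 0]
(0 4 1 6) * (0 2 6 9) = (0 4 1 9)(2 6) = [4, 9, 6, 3, 1, 5, 2, 7, 8, 0]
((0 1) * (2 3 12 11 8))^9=(0 1)(2 8 11 12 3)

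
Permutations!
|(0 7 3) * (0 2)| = 4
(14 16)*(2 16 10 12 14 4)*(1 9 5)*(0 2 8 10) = (0 2 16 4 8 10 12 14)(1 9 5) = [2, 9, 16, 3, 8, 1, 6, 7, 10, 5, 12, 11, 14, 13, 0, 15, 4]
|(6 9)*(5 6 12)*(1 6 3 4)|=|(1 6 9 12 5 3 4)|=7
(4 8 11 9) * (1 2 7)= (1 2 7)(4 8 11 9)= [0, 2, 7, 3, 8, 5, 6, 1, 11, 4, 10, 9]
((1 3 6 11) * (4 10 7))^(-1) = (1 11 6 3)(4 7 10)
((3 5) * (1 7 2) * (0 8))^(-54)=((0 8)(1 7 2)(3 5))^(-54)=(8)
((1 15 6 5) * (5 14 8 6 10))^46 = (1 10)(5 15)(6 14 8)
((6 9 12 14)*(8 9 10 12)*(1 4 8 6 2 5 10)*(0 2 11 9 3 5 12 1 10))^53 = ((0 2 12 14 11 9 6 10 1 4 8 3 5))^53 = (0 2 12 14 11 9 6 10 1 4 8 3 5)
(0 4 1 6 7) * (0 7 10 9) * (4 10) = (0 10 9)(1 6 4) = [10, 6, 2, 3, 1, 5, 4, 7, 8, 0, 9]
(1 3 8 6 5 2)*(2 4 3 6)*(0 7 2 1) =[7, 6, 0, 8, 3, 4, 5, 2, 1] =(0 7 2)(1 6 5 4 3 8)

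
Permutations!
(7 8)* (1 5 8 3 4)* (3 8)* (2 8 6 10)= (1 5 3 4)(2 8 7 6 10)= [0, 5, 8, 4, 1, 3, 10, 6, 7, 9, 2]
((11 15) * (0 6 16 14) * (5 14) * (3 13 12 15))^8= (0 5 6 14 16)(3 15 13 11 12)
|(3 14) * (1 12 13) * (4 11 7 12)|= 6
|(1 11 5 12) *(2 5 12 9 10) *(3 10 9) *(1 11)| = |(2 5 3 10)(11 12)| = 4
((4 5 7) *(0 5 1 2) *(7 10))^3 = (0 7 2 10 1 5 4)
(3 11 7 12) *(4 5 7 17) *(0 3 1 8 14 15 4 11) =(0 3)(1 8 14 15 4 5 7 12)(11 17) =[3, 8, 2, 0, 5, 7, 6, 12, 14, 9, 10, 17, 1, 13, 15, 4, 16, 11]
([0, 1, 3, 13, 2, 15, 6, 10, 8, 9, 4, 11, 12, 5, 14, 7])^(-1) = (2 4 10 7 15 5 13 3)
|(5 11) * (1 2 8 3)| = 4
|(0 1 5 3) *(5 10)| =5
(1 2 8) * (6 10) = (1 2 8)(6 10) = [0, 2, 8, 3, 4, 5, 10, 7, 1, 9, 6]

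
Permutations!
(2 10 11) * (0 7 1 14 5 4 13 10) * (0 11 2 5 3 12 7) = (1 14 3 12 7)(2 11 5 4 13 10) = [0, 14, 11, 12, 13, 4, 6, 1, 8, 9, 2, 5, 7, 10, 3]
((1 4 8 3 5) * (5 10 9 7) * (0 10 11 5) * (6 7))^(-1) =(0 7 6 9 10)(1 5 11 3 8 4)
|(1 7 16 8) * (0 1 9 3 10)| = |(0 1 7 16 8 9 3 10)| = 8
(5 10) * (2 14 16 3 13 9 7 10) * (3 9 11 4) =[0, 1, 14, 13, 3, 2, 6, 10, 8, 7, 5, 4, 12, 11, 16, 15, 9] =(2 14 16 9 7 10 5)(3 13 11 4)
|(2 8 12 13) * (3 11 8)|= |(2 3 11 8 12 13)|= 6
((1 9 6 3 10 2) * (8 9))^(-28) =(10)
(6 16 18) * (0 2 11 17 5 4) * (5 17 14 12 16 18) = (0 2 11 14 12 16 5 4)(6 18) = [2, 1, 11, 3, 0, 4, 18, 7, 8, 9, 10, 14, 16, 13, 12, 15, 5, 17, 6]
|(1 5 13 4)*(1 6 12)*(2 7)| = |(1 5 13 4 6 12)(2 7)| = 6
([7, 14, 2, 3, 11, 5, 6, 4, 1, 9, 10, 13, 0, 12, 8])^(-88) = (0 4 13)(1 8 14)(7 11 12)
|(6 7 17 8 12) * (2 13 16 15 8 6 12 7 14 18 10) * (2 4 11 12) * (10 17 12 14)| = 7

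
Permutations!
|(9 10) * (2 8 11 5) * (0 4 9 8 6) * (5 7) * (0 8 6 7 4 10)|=21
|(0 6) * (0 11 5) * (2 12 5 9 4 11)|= |(0 6 2 12 5)(4 11 9)|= 15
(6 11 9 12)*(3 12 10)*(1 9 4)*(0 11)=(0 11 4 1 9 10 3 12 6)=[11, 9, 2, 12, 1, 5, 0, 7, 8, 10, 3, 4, 6]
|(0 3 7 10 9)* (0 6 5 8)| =|(0 3 7 10 9 6 5 8)| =8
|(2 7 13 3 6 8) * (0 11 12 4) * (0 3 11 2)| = 10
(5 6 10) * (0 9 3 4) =[9, 1, 2, 4, 0, 6, 10, 7, 8, 3, 5] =(0 9 3 4)(5 6 10)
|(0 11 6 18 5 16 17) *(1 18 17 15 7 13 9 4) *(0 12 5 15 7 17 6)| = 22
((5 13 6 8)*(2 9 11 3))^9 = ((2 9 11 3)(5 13 6 8))^9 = (2 9 11 3)(5 13 6 8)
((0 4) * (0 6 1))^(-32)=(6)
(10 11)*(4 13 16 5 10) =[0, 1, 2, 3, 13, 10, 6, 7, 8, 9, 11, 4, 12, 16, 14, 15, 5] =(4 13 16 5 10 11)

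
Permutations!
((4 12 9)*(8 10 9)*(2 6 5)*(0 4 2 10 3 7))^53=(0 7 3 8 12 4)(2 10 6 9 5)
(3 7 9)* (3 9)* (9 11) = (3 7)(9 11) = [0, 1, 2, 7, 4, 5, 6, 3, 8, 11, 10, 9]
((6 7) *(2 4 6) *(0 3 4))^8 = (0 4 7)(2 3 6) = ((0 3 4 6 7 2))^8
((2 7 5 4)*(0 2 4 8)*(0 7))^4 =(5 8 7) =((0 2)(5 8 7))^4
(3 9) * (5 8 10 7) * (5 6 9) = (3 5 8 10 7 6 9) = [0, 1, 2, 5, 4, 8, 9, 6, 10, 3, 7]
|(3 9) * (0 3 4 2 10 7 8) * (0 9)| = 6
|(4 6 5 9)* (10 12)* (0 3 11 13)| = |(0 3 11 13)(4 6 5 9)(10 12)| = 4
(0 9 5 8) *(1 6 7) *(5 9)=(9)(0 5 8)(1 6 7)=[5, 6, 2, 3, 4, 8, 7, 1, 0, 9]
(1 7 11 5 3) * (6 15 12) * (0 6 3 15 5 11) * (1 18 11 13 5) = (0 6 1 7)(3 18 11 13 5 15 12) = [6, 7, 2, 18, 4, 15, 1, 0, 8, 9, 10, 13, 3, 5, 14, 12, 16, 17, 11]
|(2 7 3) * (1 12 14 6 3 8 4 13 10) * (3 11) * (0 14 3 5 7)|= |(0 14 6 11 5 7 8 4 13 10 1 12 3 2)|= 14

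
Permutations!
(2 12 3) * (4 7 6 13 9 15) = (2 12 3)(4 7 6 13 9 15) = [0, 1, 12, 2, 7, 5, 13, 6, 8, 15, 10, 11, 3, 9, 14, 4]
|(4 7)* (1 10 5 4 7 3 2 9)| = |(1 10 5 4 3 2 9)| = 7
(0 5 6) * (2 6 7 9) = [5, 1, 6, 3, 4, 7, 0, 9, 8, 2] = (0 5 7 9 2 6)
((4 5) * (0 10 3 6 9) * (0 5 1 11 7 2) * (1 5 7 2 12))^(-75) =(0 7)(1 3)(2 9)(4 5)(6 11)(10 12)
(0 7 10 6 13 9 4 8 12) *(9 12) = [7, 1, 2, 3, 8, 5, 13, 10, 9, 4, 6, 11, 0, 12] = (0 7 10 6 13 12)(4 8 9)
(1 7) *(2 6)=(1 7)(2 6)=[0, 7, 6, 3, 4, 5, 2, 1]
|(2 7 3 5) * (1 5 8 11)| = |(1 5 2 7 3 8 11)| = 7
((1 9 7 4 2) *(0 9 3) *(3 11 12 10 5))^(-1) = (0 3 5 10 12 11 1 2 4 7 9)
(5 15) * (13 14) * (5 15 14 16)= (5 14 13 16)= [0, 1, 2, 3, 4, 14, 6, 7, 8, 9, 10, 11, 12, 16, 13, 15, 5]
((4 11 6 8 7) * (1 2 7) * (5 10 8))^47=(1 7 11 5 8 2 4 6 10)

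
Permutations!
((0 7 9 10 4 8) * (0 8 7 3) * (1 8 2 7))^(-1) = ((0 3)(1 8 2 7 9 10 4))^(-1) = (0 3)(1 4 10 9 7 2 8)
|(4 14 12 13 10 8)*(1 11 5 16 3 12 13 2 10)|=|(1 11 5 16 3 12 2 10 8 4 14 13)|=12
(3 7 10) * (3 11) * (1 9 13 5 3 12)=(1 9 13 5 3 7 10 11 12)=[0, 9, 2, 7, 4, 3, 6, 10, 8, 13, 11, 12, 1, 5]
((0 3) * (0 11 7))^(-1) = ((0 3 11 7))^(-1) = (0 7 11 3)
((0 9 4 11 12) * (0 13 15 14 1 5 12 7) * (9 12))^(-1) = (0 7 11 4 9 5 1 14 15 13 12)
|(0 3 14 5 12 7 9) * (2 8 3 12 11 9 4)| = 11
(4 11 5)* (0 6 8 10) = [6, 1, 2, 3, 11, 4, 8, 7, 10, 9, 0, 5] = (0 6 8 10)(4 11 5)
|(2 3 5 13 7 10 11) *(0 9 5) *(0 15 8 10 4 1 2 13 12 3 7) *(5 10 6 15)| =|(0 9 10 11 13)(1 2 7 4)(3 5 12)(6 15 8)| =60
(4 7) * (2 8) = (2 8)(4 7) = [0, 1, 8, 3, 7, 5, 6, 4, 2]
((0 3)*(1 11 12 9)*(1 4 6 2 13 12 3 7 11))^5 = (0 7 11 3)(2 6 4 9 12 13)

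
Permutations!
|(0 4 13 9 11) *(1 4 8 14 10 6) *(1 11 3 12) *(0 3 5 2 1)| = 24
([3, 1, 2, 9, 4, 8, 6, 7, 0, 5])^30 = (9)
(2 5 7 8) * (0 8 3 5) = (0 8 2)(3 5 7) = [8, 1, 0, 5, 4, 7, 6, 3, 2]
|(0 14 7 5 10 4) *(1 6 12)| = 6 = |(0 14 7 5 10 4)(1 6 12)|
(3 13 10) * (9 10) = (3 13 9 10) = [0, 1, 2, 13, 4, 5, 6, 7, 8, 10, 3, 11, 12, 9]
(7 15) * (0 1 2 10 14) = (0 1 2 10 14)(7 15) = [1, 2, 10, 3, 4, 5, 6, 15, 8, 9, 14, 11, 12, 13, 0, 7]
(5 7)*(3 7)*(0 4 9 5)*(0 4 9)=(0 9 5 3 7 4)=[9, 1, 2, 7, 0, 3, 6, 4, 8, 5]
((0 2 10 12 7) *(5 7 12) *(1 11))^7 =(12)(0 10 7 2 5)(1 11)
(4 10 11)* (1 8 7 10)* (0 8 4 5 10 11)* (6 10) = (0 8 7 11 5 6 10)(1 4) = [8, 4, 2, 3, 1, 6, 10, 11, 7, 9, 0, 5]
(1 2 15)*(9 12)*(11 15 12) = [0, 2, 12, 3, 4, 5, 6, 7, 8, 11, 10, 15, 9, 13, 14, 1] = (1 2 12 9 11 15)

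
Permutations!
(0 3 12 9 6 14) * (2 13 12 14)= (0 3 14)(2 13 12 9 6)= [3, 1, 13, 14, 4, 5, 2, 7, 8, 6, 10, 11, 9, 12, 0]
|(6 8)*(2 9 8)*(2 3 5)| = |(2 9 8 6 3 5)| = 6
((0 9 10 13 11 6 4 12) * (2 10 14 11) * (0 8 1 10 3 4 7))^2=((0 9 14 11 6 7)(1 10 13 2 3 4 12 8))^2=(0 14 6)(1 13 3 12)(2 4 8 10)(7 9 11)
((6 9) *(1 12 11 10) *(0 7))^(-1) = (0 7)(1 10 11 12)(6 9)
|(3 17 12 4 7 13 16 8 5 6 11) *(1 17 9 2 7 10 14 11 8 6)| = |(1 17 12 4 10 14 11 3 9 2 7 13 16 6 8 5)| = 16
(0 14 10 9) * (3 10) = [14, 1, 2, 10, 4, 5, 6, 7, 8, 0, 9, 11, 12, 13, 3] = (0 14 3 10 9)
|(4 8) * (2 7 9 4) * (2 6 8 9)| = 2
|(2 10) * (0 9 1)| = |(0 9 1)(2 10)| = 6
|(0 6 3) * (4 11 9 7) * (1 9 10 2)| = |(0 6 3)(1 9 7 4 11 10 2)| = 21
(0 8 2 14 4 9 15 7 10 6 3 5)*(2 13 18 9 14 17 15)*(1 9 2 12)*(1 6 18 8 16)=(0 16 1 9 12 6 3 5)(2 17 15 7 10 18)(4 14)(8 13)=[16, 9, 17, 5, 14, 0, 3, 10, 13, 12, 18, 11, 6, 8, 4, 7, 1, 15, 2]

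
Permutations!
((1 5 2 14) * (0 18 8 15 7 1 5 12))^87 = ((0 18 8 15 7 1 12)(2 14 5))^87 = (0 15 12 8 1 18 7)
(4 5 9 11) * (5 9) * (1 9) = (1 9 11 4) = [0, 9, 2, 3, 1, 5, 6, 7, 8, 11, 10, 4]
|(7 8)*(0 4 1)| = 6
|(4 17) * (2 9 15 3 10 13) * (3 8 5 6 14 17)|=12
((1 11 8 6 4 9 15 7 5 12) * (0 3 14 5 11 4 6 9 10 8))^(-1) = (0 11 7 15 9 8 10 4 1 12 5 14 3)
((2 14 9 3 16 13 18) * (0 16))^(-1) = ((0 16 13 18 2 14 9 3))^(-1) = (0 3 9 14 2 18 13 16)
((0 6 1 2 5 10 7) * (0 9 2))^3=(2 7 5 9 10)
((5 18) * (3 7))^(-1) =((3 7)(5 18))^(-1) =(3 7)(5 18)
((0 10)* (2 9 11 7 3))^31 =(0 10)(2 9 11 7 3)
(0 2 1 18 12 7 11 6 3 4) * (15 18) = (0 2 1 15 18 12 7 11 6 3 4) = [2, 15, 1, 4, 0, 5, 3, 11, 8, 9, 10, 6, 7, 13, 14, 18, 16, 17, 12]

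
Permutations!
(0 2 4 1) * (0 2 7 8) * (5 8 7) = (0 5 8)(1 2 4) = [5, 2, 4, 3, 1, 8, 6, 7, 0]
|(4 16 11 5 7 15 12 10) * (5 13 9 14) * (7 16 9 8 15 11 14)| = 9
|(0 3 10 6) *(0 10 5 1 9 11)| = |(0 3 5 1 9 11)(6 10)| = 6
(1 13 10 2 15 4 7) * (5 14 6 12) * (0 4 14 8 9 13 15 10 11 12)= (0 4 7 1 15 14 6)(2 10)(5 8 9 13 11 12)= [4, 15, 10, 3, 7, 8, 0, 1, 9, 13, 2, 12, 5, 11, 6, 14]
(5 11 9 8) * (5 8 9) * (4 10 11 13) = (4 10 11 5 13) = [0, 1, 2, 3, 10, 13, 6, 7, 8, 9, 11, 5, 12, 4]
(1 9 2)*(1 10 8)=(1 9 2 10 8)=[0, 9, 10, 3, 4, 5, 6, 7, 1, 2, 8]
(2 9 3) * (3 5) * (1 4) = [0, 4, 9, 2, 1, 3, 6, 7, 8, 5] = (1 4)(2 9 5 3)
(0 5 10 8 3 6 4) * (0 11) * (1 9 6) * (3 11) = (0 5 10 8 11)(1 9 6 4 3) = [5, 9, 2, 1, 3, 10, 4, 7, 11, 6, 8, 0]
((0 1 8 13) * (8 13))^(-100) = ((0 1 13))^(-100) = (0 13 1)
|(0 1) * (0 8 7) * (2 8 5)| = |(0 1 5 2 8 7)| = 6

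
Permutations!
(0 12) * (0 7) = (0 12 7) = [12, 1, 2, 3, 4, 5, 6, 0, 8, 9, 10, 11, 7]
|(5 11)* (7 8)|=2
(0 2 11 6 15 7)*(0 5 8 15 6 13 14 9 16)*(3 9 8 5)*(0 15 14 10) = (0 2 11 13 10)(3 9 16 15 7)(8 14) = [2, 1, 11, 9, 4, 5, 6, 3, 14, 16, 0, 13, 12, 10, 8, 7, 15]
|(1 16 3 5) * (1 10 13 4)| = |(1 16 3 5 10 13 4)| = 7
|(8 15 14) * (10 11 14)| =|(8 15 10 11 14)| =5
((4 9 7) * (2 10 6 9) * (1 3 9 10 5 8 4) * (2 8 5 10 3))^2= ((1 2 10 6 3 9 7)(4 8))^2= (1 10 3 7 2 6 9)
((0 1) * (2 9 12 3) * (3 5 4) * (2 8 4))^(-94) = ((0 1)(2 9 12 5)(3 8 4))^(-94) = (2 12)(3 4 8)(5 9)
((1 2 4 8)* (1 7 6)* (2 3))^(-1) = ((1 3 2 4 8 7 6))^(-1) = (1 6 7 8 4 2 3)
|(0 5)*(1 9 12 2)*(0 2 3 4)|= 8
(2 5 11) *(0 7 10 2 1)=(0 7 10 2 5 11 1)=[7, 0, 5, 3, 4, 11, 6, 10, 8, 9, 2, 1]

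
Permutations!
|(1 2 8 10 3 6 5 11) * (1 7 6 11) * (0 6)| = 10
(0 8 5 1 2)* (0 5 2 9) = (0 8 2 5 1 9) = [8, 9, 5, 3, 4, 1, 6, 7, 2, 0]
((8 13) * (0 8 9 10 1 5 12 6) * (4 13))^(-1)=(0 6 12 5 1 10 9 13 4 8)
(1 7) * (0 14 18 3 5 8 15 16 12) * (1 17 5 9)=(0 14 18 3 9 1 7 17 5 8 15 16 12)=[14, 7, 2, 9, 4, 8, 6, 17, 15, 1, 10, 11, 0, 13, 18, 16, 12, 5, 3]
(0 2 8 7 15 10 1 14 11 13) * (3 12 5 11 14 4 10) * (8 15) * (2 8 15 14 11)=(0 8 7 15 3 12 5 2 14 11 13)(1 4 10)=[8, 4, 14, 12, 10, 2, 6, 15, 7, 9, 1, 13, 5, 0, 11, 3]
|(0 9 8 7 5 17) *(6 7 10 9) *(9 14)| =20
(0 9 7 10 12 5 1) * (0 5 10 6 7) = [9, 5, 2, 3, 4, 1, 7, 6, 8, 0, 12, 11, 10] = (0 9)(1 5)(6 7)(10 12)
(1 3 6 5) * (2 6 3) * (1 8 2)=(2 6 5 8)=[0, 1, 6, 3, 4, 8, 5, 7, 2]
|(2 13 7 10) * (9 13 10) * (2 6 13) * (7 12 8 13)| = |(2 10 6 7 9)(8 13 12)| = 15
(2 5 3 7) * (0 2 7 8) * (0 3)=(0 2 5)(3 8)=[2, 1, 5, 8, 4, 0, 6, 7, 3]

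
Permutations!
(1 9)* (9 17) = (1 17 9) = [0, 17, 2, 3, 4, 5, 6, 7, 8, 1, 10, 11, 12, 13, 14, 15, 16, 9]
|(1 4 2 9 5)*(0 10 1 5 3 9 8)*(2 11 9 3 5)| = |(0 10 1 4 11 9 5 2 8)| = 9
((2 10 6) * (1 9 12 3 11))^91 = (1 9 12 3 11)(2 10 6) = ((1 9 12 3 11)(2 10 6))^91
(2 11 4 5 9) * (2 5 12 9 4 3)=(2 11 3)(4 12 9 5)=[0, 1, 11, 2, 12, 4, 6, 7, 8, 5, 10, 3, 9]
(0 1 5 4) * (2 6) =(0 1 5 4)(2 6) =[1, 5, 6, 3, 0, 4, 2]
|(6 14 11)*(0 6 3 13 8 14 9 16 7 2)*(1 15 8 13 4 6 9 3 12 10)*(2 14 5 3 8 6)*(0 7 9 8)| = |(0 8 5 3 4 2 7 14 11 12 10 1 15 6)(9 16)| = 14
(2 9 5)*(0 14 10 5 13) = (0 14 10 5 2 9 13) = [14, 1, 9, 3, 4, 2, 6, 7, 8, 13, 5, 11, 12, 0, 10]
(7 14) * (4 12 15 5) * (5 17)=[0, 1, 2, 3, 12, 4, 6, 14, 8, 9, 10, 11, 15, 13, 7, 17, 16, 5]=(4 12 15 17 5)(7 14)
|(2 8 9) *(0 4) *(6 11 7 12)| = |(0 4)(2 8 9)(6 11 7 12)| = 12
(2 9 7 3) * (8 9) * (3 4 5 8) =(2 3)(4 5 8 9 7) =[0, 1, 3, 2, 5, 8, 6, 4, 9, 7]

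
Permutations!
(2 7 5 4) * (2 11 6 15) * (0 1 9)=(0 1 9)(2 7 5 4 11 6 15)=[1, 9, 7, 3, 11, 4, 15, 5, 8, 0, 10, 6, 12, 13, 14, 2]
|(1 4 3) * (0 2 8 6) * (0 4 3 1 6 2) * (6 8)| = 6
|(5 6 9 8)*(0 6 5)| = |(0 6 9 8)| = 4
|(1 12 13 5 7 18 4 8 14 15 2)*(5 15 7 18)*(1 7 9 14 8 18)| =14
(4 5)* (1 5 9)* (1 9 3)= (9)(1 5 4 3)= [0, 5, 2, 1, 3, 4, 6, 7, 8, 9]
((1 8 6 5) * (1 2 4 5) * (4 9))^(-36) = (9)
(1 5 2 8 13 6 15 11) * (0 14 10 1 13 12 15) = [14, 5, 8, 3, 4, 2, 0, 7, 12, 9, 1, 13, 15, 6, 10, 11] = (0 14 10 1 5 2 8 12 15 11 13 6)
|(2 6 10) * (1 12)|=|(1 12)(2 6 10)|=6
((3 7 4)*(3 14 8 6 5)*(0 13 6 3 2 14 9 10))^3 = ((0 13 6 5 2 14 8 3 7 4 9 10))^3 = (0 5 8 4)(2 3 9 13)(6 14 7 10)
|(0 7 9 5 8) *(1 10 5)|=7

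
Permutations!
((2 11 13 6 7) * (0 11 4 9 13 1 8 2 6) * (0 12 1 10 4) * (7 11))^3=(0 11 9 1)(2 6 4 12)(7 10 13 8)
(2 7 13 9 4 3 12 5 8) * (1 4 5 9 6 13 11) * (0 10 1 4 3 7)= (0 10 1 3 12 9 5 8 2)(4 7 11)(6 13)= [10, 3, 0, 12, 7, 8, 13, 11, 2, 5, 1, 4, 9, 6]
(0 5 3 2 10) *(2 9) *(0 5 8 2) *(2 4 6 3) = (0 8 4 6 3 9)(2 10 5) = [8, 1, 10, 9, 6, 2, 3, 7, 4, 0, 5]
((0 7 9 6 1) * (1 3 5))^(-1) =(0 1 5 3 6 9 7)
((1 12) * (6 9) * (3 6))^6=(12)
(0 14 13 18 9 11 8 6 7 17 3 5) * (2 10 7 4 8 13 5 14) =[2, 1, 10, 14, 8, 0, 4, 17, 6, 11, 7, 13, 12, 18, 5, 15, 16, 3, 9] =(0 2 10 7 17 3 14 5)(4 8 6)(9 11 13 18)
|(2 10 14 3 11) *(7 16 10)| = 7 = |(2 7 16 10 14 3 11)|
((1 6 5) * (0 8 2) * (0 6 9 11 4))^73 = ((0 8 2 6 5 1 9 11 4))^73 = (0 8 2 6 5 1 9 11 4)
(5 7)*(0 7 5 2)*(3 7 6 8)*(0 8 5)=(0 6 5)(2 8 3 7)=[6, 1, 8, 7, 4, 0, 5, 2, 3]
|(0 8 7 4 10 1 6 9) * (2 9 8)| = 6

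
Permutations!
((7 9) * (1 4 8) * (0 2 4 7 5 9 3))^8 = ((0 2 4 8 1 7 3)(5 9))^8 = (9)(0 2 4 8 1 7 3)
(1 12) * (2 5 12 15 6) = (1 15 6 2 5 12) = [0, 15, 5, 3, 4, 12, 2, 7, 8, 9, 10, 11, 1, 13, 14, 6]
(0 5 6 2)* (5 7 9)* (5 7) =[5, 1, 0, 3, 4, 6, 2, 9, 8, 7] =(0 5 6 2)(7 9)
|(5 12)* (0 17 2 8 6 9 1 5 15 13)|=|(0 17 2 8 6 9 1 5 12 15 13)|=11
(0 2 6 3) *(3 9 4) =(0 2 6 9 4 3) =[2, 1, 6, 0, 3, 5, 9, 7, 8, 4]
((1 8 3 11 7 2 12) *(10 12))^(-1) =((1 8 3 11 7 2 10 12))^(-1) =(1 12 10 2 7 11 3 8)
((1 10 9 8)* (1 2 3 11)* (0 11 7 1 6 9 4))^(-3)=(0 1 2 6 4 7 8 11 10 3 9)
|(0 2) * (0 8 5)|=|(0 2 8 5)|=4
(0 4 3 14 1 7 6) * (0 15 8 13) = (0 4 3 14 1 7 6 15 8 13) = [4, 7, 2, 14, 3, 5, 15, 6, 13, 9, 10, 11, 12, 0, 1, 8]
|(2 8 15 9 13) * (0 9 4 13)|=|(0 9)(2 8 15 4 13)|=10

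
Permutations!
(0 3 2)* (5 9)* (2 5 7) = (0 3 5 9 7 2) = [3, 1, 0, 5, 4, 9, 6, 2, 8, 7]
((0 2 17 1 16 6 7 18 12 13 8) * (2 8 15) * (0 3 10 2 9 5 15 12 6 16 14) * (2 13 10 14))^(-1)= ((0 8 3 14)(1 2 17)(5 15 9)(6 7 18)(10 13 12))^(-1)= (0 14 3 8)(1 17 2)(5 9 15)(6 18 7)(10 12 13)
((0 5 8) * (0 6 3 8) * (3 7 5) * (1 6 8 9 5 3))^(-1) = ((0 1 6 7 3 9 5))^(-1) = (0 5 9 3 7 6 1)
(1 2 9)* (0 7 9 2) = (0 7 9 1) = [7, 0, 2, 3, 4, 5, 6, 9, 8, 1]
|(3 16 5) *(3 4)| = |(3 16 5 4)| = 4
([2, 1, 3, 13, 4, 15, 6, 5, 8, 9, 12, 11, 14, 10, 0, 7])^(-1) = [14, 1, 0, 2, 4, 7, 6, 15, 8, 9, 13, 11, 10, 3, 12, 5]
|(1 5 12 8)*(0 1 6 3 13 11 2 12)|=|(0 1 5)(2 12 8 6 3 13 11)|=21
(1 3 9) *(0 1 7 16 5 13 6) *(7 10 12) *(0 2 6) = (0 1 3 9 10 12 7 16 5 13)(2 6) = [1, 3, 6, 9, 4, 13, 2, 16, 8, 10, 12, 11, 7, 0, 14, 15, 5]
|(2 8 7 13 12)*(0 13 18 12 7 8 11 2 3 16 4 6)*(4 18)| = |(0 13 7 4 6)(2 11)(3 16 18 12)| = 20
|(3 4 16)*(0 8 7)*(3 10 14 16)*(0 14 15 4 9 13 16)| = 28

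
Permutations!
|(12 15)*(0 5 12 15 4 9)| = 5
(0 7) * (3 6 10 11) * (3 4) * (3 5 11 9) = (0 7)(3 6 10 9)(4 5 11) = [7, 1, 2, 6, 5, 11, 10, 0, 8, 3, 9, 4]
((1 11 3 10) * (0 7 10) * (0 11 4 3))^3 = (0 1 11 10 3 7 4)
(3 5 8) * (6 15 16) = (3 5 8)(6 15 16) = [0, 1, 2, 5, 4, 8, 15, 7, 3, 9, 10, 11, 12, 13, 14, 16, 6]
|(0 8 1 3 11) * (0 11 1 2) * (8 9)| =4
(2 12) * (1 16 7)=(1 16 7)(2 12)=[0, 16, 12, 3, 4, 5, 6, 1, 8, 9, 10, 11, 2, 13, 14, 15, 7]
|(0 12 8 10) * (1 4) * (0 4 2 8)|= |(0 12)(1 2 8 10 4)|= 10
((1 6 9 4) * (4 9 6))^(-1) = (9)(1 4)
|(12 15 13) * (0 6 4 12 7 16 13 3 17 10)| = 24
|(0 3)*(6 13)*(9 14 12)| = 6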